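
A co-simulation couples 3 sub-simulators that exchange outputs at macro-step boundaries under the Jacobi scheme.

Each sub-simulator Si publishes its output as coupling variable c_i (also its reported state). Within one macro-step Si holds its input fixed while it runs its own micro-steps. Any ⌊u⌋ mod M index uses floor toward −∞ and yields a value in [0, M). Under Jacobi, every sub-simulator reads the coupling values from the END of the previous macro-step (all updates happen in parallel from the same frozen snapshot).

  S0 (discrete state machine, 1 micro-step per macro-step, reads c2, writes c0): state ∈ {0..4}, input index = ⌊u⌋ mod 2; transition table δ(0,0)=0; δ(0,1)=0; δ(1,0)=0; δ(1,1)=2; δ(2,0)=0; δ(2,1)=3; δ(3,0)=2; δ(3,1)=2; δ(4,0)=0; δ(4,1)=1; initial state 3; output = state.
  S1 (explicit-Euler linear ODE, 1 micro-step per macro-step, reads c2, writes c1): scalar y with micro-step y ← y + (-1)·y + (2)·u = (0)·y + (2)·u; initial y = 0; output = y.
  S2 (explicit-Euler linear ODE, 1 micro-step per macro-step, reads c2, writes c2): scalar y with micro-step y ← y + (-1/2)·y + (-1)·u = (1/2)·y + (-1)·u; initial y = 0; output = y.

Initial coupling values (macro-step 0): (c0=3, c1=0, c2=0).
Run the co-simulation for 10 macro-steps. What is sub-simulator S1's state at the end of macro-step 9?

macro 1: S0 reads c2=0 → after 1×micro: 2; S1 reads c2=0 → after 1×micro: 0; S2 reads c2=0 → after 1×micro: 0 ⇒ (c0=2, c1=0, c2=0)
macro 2: S0 reads c2=0 → after 1×micro: 0; S1 reads c2=0 → after 1×micro: 0; S2 reads c2=0 → after 1×micro: 0 ⇒ (c0=0, c1=0, c2=0)
macro 3: S0 reads c2=0 → after 1×micro: 0; S1 reads c2=0 → after 1×micro: 0; S2 reads c2=0 → after 1×micro: 0 ⇒ (c0=0, c1=0, c2=0)
macro 4: S0 reads c2=0 → after 1×micro: 0; S1 reads c2=0 → after 1×micro: 0; S2 reads c2=0 → after 1×micro: 0 ⇒ (c0=0, c1=0, c2=0)
macro 5: S0 reads c2=0 → after 1×micro: 0; S1 reads c2=0 → after 1×micro: 0; S2 reads c2=0 → after 1×micro: 0 ⇒ (c0=0, c1=0, c2=0)
macro 6: S0 reads c2=0 → after 1×micro: 0; S1 reads c2=0 → after 1×micro: 0; S2 reads c2=0 → after 1×micro: 0 ⇒ (c0=0, c1=0, c2=0)
macro 7: S0 reads c2=0 → after 1×micro: 0; S1 reads c2=0 → after 1×micro: 0; S2 reads c2=0 → after 1×micro: 0 ⇒ (c0=0, c1=0, c2=0)
macro 8: S0 reads c2=0 → after 1×micro: 0; S1 reads c2=0 → after 1×micro: 0; S2 reads c2=0 → after 1×micro: 0 ⇒ (c0=0, c1=0, c2=0)
macro 9: S0 reads c2=0 → after 1×micro: 0; S1 reads c2=0 → after 1×micro: 0; S2 reads c2=0 → after 1×micro: 0 ⇒ (c0=0, c1=0, c2=0)
macro 10: S0 reads c2=0 → after 1×micro: 0; S1 reads c2=0 → after 1×micro: 0; S2 reads c2=0 → after 1×micro: 0 ⇒ (c0=0, c1=0, c2=0)

S1 state at macro-step 9 = 0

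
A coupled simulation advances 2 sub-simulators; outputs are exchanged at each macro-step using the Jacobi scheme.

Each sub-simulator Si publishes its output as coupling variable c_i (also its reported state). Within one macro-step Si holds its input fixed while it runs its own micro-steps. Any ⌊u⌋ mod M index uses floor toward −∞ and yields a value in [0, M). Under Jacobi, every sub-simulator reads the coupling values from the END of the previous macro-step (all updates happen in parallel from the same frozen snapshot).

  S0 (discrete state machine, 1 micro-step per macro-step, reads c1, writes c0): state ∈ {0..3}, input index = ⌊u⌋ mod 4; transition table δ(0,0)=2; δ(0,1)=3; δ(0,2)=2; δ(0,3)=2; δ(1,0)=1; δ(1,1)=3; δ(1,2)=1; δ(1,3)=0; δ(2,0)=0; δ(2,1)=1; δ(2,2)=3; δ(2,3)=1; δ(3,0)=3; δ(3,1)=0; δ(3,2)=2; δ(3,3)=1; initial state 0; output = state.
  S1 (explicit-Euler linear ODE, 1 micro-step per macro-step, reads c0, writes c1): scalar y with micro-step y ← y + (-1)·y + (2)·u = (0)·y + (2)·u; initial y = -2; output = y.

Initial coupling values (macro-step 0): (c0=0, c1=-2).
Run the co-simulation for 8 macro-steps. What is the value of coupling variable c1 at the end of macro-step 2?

c1 at macro-step 2 = 4

macro 1: S0 reads c1=-2 → after 1×micro: 2; S1 reads c0=0 → after 1×micro: 0 ⇒ (c0=2, c1=0)
macro 2: S0 reads c1=0 → after 1×micro: 0; S1 reads c0=2 → after 1×micro: 4 ⇒ (c0=0, c1=4)
macro 3: S0 reads c1=4 → after 1×micro: 2; S1 reads c0=0 → after 1×micro: 0 ⇒ (c0=2, c1=0)
macro 4: S0 reads c1=0 → after 1×micro: 0; S1 reads c0=2 → after 1×micro: 4 ⇒ (c0=0, c1=4)
macro 5: S0 reads c1=4 → after 1×micro: 2; S1 reads c0=0 → after 1×micro: 0 ⇒ (c0=2, c1=0)
macro 6: S0 reads c1=0 → after 1×micro: 0; S1 reads c0=2 → after 1×micro: 4 ⇒ (c0=0, c1=4)
macro 7: S0 reads c1=4 → after 1×micro: 2; S1 reads c0=0 → after 1×micro: 0 ⇒ (c0=2, c1=0)
macro 8: S0 reads c1=0 → after 1×micro: 0; S1 reads c0=2 → after 1×micro: 4 ⇒ (c0=0, c1=4)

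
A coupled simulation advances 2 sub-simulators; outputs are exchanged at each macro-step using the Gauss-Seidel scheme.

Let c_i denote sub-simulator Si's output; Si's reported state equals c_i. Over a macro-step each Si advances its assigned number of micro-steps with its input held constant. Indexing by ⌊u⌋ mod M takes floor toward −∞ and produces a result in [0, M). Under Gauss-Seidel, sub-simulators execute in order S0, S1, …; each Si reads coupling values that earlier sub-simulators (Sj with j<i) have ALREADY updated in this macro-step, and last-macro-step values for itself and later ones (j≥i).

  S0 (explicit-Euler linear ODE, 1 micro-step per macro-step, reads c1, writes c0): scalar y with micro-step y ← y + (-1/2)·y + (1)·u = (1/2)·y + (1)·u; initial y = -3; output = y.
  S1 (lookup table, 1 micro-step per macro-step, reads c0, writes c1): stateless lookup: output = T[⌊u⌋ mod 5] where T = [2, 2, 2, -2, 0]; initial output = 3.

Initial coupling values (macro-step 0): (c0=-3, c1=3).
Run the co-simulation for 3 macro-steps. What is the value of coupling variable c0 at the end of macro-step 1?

macro 1: S0 reads c1=3 → after 1×micro: 3/2; S1 reads c0=3/2 → after 1×micro: 2 ⇒ (c0=3/2, c1=2)
macro 2: S0 reads c1=2 → after 1×micro: 11/4; S1 reads c0=11/4 → after 1×micro: 2 ⇒ (c0=11/4, c1=2)
macro 3: S0 reads c1=2 → after 1×micro: 27/8; S1 reads c0=27/8 → after 1×micro: -2 ⇒ (c0=27/8, c1=-2)

c0 at macro-step 1 = 3/2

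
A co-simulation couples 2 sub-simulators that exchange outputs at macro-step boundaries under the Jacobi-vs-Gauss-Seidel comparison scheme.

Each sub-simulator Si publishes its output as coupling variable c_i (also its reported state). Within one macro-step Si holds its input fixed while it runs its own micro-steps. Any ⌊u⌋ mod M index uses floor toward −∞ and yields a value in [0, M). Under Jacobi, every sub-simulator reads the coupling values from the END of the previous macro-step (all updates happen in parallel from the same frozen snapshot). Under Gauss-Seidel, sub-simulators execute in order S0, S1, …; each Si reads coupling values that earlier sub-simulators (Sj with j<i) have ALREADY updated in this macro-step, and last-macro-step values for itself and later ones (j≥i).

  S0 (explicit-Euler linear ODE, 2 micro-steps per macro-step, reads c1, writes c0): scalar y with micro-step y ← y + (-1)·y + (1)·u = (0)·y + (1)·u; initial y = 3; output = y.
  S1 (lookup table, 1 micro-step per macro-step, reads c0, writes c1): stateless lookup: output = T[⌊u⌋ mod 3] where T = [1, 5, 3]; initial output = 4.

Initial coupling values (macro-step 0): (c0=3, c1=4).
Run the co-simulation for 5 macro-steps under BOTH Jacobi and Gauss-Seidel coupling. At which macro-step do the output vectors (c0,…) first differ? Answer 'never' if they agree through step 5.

first divergence at macro-step: 1

[Jacobi] macro 1: S0 reads c1=4 → after 2×micro: 4; S1 reads c0=3 → after 1×micro: 1 ⇒ (c0=4, c1=1)
[Jacobi] macro 2: S0 reads c1=1 → after 2×micro: 1; S1 reads c0=4 → after 1×micro: 5 ⇒ (c0=1, c1=5)
[Jacobi] macro 3: S0 reads c1=5 → after 2×micro: 5; S1 reads c0=1 → after 1×micro: 5 ⇒ (c0=5, c1=5)
[Jacobi] macro 4: S0 reads c1=5 → after 2×micro: 5; S1 reads c0=5 → after 1×micro: 3 ⇒ (c0=5, c1=3)
[Jacobi] macro 5: S0 reads c1=3 → after 2×micro: 3; S1 reads c0=5 → after 1×micro: 3 ⇒ (c0=3, c1=3)
[Gauss-Seidel] macro 1: S0 reads c1=4 → after 2×micro: 4; S1 reads c0=4 → after 1×micro: 5 ⇒ (c0=4, c1=5)
[Gauss-Seidel] macro 2: S0 reads c1=5 → after 2×micro: 5; S1 reads c0=5 → after 1×micro: 3 ⇒ (c0=5, c1=3)
[Gauss-Seidel] macro 3: S0 reads c1=3 → after 2×micro: 3; S1 reads c0=3 → after 1×micro: 1 ⇒ (c0=3, c1=1)
[Gauss-Seidel] macro 4: S0 reads c1=1 → after 2×micro: 1; S1 reads c0=1 → after 1×micro: 5 ⇒ (c0=1, c1=5)
[Gauss-Seidel] macro 5: S0 reads c1=5 → after 2×micro: 5; S1 reads c0=5 → after 1×micro: 3 ⇒ (c0=5, c1=3)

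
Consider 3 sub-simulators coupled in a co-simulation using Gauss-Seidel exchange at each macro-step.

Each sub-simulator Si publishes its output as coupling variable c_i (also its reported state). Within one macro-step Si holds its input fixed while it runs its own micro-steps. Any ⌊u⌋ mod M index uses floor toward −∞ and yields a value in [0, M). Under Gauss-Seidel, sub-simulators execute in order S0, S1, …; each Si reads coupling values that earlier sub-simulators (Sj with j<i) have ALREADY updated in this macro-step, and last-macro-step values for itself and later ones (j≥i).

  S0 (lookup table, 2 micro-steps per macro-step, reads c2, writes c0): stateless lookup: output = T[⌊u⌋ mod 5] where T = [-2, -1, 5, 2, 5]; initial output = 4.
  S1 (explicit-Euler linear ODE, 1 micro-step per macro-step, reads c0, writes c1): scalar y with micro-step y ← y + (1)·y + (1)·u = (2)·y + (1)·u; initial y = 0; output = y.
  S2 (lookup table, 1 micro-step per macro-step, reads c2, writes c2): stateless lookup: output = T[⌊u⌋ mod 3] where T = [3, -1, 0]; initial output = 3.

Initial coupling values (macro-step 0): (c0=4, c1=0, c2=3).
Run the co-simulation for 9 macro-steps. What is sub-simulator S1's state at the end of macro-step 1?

macro 1: S0 reads c2=3 → after 2×micro: 2; S1 reads c0=2 → after 1×micro: 2; S2 reads c2=3 → after 1×micro: 3 ⇒ (c0=2, c1=2, c2=3)
macro 2: S0 reads c2=3 → after 2×micro: 2; S1 reads c0=2 → after 1×micro: 6; S2 reads c2=3 → after 1×micro: 3 ⇒ (c0=2, c1=6, c2=3)
macro 3: S0 reads c2=3 → after 2×micro: 2; S1 reads c0=2 → after 1×micro: 14; S2 reads c2=3 → after 1×micro: 3 ⇒ (c0=2, c1=14, c2=3)
macro 4: S0 reads c2=3 → after 2×micro: 2; S1 reads c0=2 → after 1×micro: 30; S2 reads c2=3 → after 1×micro: 3 ⇒ (c0=2, c1=30, c2=3)
macro 5: S0 reads c2=3 → after 2×micro: 2; S1 reads c0=2 → after 1×micro: 62; S2 reads c2=3 → after 1×micro: 3 ⇒ (c0=2, c1=62, c2=3)
macro 6: S0 reads c2=3 → after 2×micro: 2; S1 reads c0=2 → after 1×micro: 126; S2 reads c2=3 → after 1×micro: 3 ⇒ (c0=2, c1=126, c2=3)
macro 7: S0 reads c2=3 → after 2×micro: 2; S1 reads c0=2 → after 1×micro: 254; S2 reads c2=3 → after 1×micro: 3 ⇒ (c0=2, c1=254, c2=3)
macro 8: S0 reads c2=3 → after 2×micro: 2; S1 reads c0=2 → after 1×micro: 510; S2 reads c2=3 → after 1×micro: 3 ⇒ (c0=2, c1=510, c2=3)
macro 9: S0 reads c2=3 → after 2×micro: 2; S1 reads c0=2 → after 1×micro: 1022; S2 reads c2=3 → after 1×micro: 3 ⇒ (c0=2, c1=1022, c2=3)

S1 state at macro-step 1 = 2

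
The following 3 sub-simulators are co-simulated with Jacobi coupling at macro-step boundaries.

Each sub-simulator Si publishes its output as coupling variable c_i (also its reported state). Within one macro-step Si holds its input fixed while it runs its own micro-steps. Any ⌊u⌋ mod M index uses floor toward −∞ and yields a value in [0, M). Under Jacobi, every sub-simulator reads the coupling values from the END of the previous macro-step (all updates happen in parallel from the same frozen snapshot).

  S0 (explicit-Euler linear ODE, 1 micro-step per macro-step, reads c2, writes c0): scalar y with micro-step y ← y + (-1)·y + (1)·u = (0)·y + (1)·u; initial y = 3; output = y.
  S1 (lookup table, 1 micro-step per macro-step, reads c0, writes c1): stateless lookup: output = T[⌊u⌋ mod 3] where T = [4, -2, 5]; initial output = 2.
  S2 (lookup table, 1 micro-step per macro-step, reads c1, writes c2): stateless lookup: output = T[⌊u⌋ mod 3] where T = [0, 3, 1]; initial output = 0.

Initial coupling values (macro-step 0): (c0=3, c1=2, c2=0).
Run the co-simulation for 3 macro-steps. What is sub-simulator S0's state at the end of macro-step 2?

macro 1: S0 reads c2=0 → after 1×micro: 0; S1 reads c0=3 → after 1×micro: 4; S2 reads c1=2 → after 1×micro: 1 ⇒ (c0=0, c1=4, c2=1)
macro 2: S0 reads c2=1 → after 1×micro: 1; S1 reads c0=0 → after 1×micro: 4; S2 reads c1=4 → after 1×micro: 3 ⇒ (c0=1, c1=4, c2=3)
macro 3: S0 reads c2=3 → after 1×micro: 3; S1 reads c0=1 → after 1×micro: -2; S2 reads c1=4 → after 1×micro: 3 ⇒ (c0=3, c1=-2, c2=3)

S0 state at macro-step 2 = 1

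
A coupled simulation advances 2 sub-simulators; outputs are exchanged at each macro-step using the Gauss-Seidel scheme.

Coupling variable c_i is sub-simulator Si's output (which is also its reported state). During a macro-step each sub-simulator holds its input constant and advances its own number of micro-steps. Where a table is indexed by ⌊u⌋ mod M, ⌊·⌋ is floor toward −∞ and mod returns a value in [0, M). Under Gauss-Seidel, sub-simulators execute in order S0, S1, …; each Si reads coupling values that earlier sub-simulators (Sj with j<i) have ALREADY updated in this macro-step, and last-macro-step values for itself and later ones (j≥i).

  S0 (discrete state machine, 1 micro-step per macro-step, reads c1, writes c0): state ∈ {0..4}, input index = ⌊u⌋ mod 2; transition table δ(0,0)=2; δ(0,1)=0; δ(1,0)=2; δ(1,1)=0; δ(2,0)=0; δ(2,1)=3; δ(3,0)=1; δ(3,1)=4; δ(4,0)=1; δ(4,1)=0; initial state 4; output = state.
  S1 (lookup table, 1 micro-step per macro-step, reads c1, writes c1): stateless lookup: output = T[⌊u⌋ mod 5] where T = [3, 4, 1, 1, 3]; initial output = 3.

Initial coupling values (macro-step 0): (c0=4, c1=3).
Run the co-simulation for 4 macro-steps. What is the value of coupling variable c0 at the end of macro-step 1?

macro 1: S0 reads c1=3 → after 1×micro: 0; S1 reads c1=3 → after 1×micro: 1 ⇒ (c0=0, c1=1)
macro 2: S0 reads c1=1 → after 1×micro: 0; S1 reads c1=1 → after 1×micro: 4 ⇒ (c0=0, c1=4)
macro 3: S0 reads c1=4 → after 1×micro: 2; S1 reads c1=4 → after 1×micro: 3 ⇒ (c0=2, c1=3)
macro 4: S0 reads c1=3 → after 1×micro: 3; S1 reads c1=3 → after 1×micro: 1 ⇒ (c0=3, c1=1)

c0 at macro-step 1 = 0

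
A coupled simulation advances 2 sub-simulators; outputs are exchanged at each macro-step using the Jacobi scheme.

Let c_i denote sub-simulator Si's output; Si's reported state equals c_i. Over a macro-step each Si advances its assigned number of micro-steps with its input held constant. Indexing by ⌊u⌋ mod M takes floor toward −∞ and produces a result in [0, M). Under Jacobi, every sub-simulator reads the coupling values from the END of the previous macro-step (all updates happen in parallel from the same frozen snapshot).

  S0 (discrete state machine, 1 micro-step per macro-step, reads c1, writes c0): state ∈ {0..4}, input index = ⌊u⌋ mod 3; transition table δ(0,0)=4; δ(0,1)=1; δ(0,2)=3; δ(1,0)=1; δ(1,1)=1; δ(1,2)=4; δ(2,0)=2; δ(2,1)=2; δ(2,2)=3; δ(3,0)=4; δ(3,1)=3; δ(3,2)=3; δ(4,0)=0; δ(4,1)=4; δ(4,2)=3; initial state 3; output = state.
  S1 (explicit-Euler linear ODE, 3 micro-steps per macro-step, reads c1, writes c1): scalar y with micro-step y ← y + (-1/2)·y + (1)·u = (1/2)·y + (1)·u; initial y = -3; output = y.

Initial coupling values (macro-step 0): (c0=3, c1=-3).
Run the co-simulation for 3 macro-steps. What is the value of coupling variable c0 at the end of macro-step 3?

macro 1: S0 reads c1=-3 → after 1×micro: 4; S1 reads c1=-3 → after 3×micro: -45/8 ⇒ (c0=4, c1=-45/8)
macro 2: S0 reads c1=-45/8 → after 1×micro: 0; S1 reads c1=-45/8 → after 3×micro: -675/64 ⇒ (c0=0, c1=-675/64)
macro 3: S0 reads c1=-675/64 → after 1×micro: 1; S1 reads c1=-675/64 → after 3×micro: -10125/512 ⇒ (c0=1, c1=-10125/512)

c0 at macro-step 3 = 1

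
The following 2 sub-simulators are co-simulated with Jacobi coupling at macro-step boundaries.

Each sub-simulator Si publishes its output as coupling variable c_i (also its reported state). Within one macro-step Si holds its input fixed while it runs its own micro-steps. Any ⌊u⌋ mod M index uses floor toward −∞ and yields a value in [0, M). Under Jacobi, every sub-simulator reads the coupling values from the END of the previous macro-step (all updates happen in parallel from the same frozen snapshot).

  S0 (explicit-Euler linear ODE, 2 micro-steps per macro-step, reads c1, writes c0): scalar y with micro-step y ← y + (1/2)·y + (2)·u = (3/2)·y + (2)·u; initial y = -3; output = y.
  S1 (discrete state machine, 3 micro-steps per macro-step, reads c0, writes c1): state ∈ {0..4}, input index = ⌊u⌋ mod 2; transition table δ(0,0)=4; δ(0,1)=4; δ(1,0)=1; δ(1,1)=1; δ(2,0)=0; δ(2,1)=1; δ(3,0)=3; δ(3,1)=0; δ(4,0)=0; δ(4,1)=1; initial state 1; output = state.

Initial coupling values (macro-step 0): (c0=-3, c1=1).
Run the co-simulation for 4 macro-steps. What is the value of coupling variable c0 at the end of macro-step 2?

c0 at macro-step 2 = 17/16

macro 1: S0 reads c1=1 → after 2×micro: -7/4; S1 reads c0=-3 → after 3×micro: 1 ⇒ (c0=-7/4, c1=1)
macro 2: S0 reads c1=1 → after 2×micro: 17/16; S1 reads c0=-7/4 → after 3×micro: 1 ⇒ (c0=17/16, c1=1)
macro 3: S0 reads c1=1 → after 2×micro: 473/64; S1 reads c0=17/16 → after 3×micro: 1 ⇒ (c0=473/64, c1=1)
macro 4: S0 reads c1=1 → after 2×micro: 5537/256; S1 reads c0=473/64 → after 3×micro: 1 ⇒ (c0=5537/256, c1=1)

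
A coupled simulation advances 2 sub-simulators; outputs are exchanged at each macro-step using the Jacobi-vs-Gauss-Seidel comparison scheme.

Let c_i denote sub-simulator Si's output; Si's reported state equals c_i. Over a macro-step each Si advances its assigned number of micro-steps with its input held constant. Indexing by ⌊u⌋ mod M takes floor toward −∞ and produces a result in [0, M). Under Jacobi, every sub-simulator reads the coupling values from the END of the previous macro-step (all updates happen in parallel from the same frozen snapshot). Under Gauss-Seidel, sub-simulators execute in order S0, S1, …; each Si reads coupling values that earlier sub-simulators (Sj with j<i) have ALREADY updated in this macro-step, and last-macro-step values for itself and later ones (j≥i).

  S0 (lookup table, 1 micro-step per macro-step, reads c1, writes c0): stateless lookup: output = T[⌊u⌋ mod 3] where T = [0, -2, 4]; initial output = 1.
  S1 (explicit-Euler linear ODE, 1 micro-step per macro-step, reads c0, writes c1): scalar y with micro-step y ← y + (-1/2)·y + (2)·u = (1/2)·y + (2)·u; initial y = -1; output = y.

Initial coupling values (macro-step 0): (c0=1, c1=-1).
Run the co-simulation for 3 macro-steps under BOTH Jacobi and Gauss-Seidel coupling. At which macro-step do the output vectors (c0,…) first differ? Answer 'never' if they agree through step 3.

[Jacobi] macro 1: S0 reads c1=-1 → after 1×micro: 4; S1 reads c0=1 → after 1×micro: 3/2 ⇒ (c0=4, c1=3/2)
[Jacobi] macro 2: S0 reads c1=3/2 → after 1×micro: -2; S1 reads c0=4 → after 1×micro: 35/4 ⇒ (c0=-2, c1=35/4)
[Jacobi] macro 3: S0 reads c1=35/4 → after 1×micro: 4; S1 reads c0=-2 → after 1×micro: 3/8 ⇒ (c0=4, c1=3/8)
[Gauss-Seidel] macro 1: S0 reads c1=-1 → after 1×micro: 4; S1 reads c0=4 → after 1×micro: 15/2 ⇒ (c0=4, c1=15/2)
[Gauss-Seidel] macro 2: S0 reads c1=15/2 → after 1×micro: -2; S1 reads c0=-2 → after 1×micro: -1/4 ⇒ (c0=-2, c1=-1/4)
[Gauss-Seidel] macro 3: S0 reads c1=-1/4 → after 1×micro: 4; S1 reads c0=4 → after 1×micro: 63/8 ⇒ (c0=4, c1=63/8)

first divergence at macro-step: 1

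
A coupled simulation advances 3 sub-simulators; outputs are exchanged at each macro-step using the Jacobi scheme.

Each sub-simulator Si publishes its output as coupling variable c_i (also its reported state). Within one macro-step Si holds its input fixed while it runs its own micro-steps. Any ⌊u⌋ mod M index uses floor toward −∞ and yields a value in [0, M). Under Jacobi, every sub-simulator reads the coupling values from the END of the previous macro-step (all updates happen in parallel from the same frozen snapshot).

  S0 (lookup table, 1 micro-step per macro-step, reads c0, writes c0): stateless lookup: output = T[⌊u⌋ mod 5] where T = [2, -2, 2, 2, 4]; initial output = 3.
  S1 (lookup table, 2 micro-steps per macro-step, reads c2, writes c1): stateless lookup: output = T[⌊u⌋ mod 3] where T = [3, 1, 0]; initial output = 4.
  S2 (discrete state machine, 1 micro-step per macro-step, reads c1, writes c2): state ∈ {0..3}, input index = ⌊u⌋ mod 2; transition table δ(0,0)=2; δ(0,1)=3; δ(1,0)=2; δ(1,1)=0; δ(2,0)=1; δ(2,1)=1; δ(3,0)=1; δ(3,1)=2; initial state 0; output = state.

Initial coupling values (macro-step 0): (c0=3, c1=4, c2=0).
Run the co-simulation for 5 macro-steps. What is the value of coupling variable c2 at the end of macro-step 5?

c2 at macro-step 5 = 2

macro 1: S0 reads c0=3 → after 1×micro: 2; S1 reads c2=0 → after 2×micro: 3; S2 reads c1=4 → after 1×micro: 2 ⇒ (c0=2, c1=3, c2=2)
macro 2: S0 reads c0=2 → after 1×micro: 2; S1 reads c2=2 → after 2×micro: 0; S2 reads c1=3 → after 1×micro: 1 ⇒ (c0=2, c1=0, c2=1)
macro 3: S0 reads c0=2 → after 1×micro: 2; S1 reads c2=1 → after 2×micro: 1; S2 reads c1=0 → after 1×micro: 2 ⇒ (c0=2, c1=1, c2=2)
macro 4: S0 reads c0=2 → after 1×micro: 2; S1 reads c2=2 → after 2×micro: 0; S2 reads c1=1 → after 1×micro: 1 ⇒ (c0=2, c1=0, c2=1)
macro 5: S0 reads c0=2 → after 1×micro: 2; S1 reads c2=1 → after 2×micro: 1; S2 reads c1=0 → after 1×micro: 2 ⇒ (c0=2, c1=1, c2=2)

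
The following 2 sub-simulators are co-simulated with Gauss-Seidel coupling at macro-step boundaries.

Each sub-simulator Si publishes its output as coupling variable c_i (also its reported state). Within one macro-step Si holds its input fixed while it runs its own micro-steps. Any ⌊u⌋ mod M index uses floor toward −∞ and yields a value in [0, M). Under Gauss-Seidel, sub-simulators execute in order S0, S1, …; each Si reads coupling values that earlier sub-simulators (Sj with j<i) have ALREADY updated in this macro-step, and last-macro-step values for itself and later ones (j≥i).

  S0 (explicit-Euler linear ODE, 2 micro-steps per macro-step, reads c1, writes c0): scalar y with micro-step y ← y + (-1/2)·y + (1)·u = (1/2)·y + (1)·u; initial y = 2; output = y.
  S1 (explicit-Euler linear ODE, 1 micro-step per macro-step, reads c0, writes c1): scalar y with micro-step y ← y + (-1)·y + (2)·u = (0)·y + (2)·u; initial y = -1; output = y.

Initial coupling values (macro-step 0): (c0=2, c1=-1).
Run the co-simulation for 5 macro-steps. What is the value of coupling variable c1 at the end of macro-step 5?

c1 at macro-step 5 = -28561/128

macro 1: S0 reads c1=-1 → after 2×micro: -1; S1 reads c0=-1 → after 1×micro: -2 ⇒ (c0=-1, c1=-2)
macro 2: S0 reads c1=-2 → after 2×micro: -13/4; S1 reads c0=-13/4 → after 1×micro: -13/2 ⇒ (c0=-13/4, c1=-13/2)
macro 3: S0 reads c1=-13/2 → after 2×micro: -169/16; S1 reads c0=-169/16 → after 1×micro: -169/8 ⇒ (c0=-169/16, c1=-169/8)
macro 4: S0 reads c1=-169/8 → after 2×micro: -2197/64; S1 reads c0=-2197/64 → after 1×micro: -2197/32 ⇒ (c0=-2197/64, c1=-2197/32)
macro 5: S0 reads c1=-2197/32 → after 2×micro: -28561/256; S1 reads c0=-28561/256 → after 1×micro: -28561/128 ⇒ (c0=-28561/256, c1=-28561/128)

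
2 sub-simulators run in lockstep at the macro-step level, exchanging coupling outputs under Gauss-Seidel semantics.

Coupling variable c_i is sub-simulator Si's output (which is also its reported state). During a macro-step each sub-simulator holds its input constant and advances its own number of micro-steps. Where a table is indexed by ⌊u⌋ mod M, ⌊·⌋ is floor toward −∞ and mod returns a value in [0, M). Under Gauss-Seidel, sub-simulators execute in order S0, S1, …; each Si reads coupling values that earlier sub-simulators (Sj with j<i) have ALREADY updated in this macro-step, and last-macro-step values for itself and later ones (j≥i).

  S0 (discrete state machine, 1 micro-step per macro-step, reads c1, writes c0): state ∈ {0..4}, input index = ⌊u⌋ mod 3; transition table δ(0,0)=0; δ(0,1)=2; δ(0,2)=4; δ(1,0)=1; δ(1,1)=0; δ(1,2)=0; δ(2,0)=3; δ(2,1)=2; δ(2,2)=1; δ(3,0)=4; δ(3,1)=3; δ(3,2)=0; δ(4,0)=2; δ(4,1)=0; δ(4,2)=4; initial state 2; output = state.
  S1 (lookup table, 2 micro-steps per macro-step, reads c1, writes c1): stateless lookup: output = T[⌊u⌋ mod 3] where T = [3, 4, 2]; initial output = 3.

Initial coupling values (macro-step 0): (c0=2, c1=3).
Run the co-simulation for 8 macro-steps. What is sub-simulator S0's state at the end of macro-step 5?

S0 state at macro-step 5 = 4

macro 1: S0 reads c1=3 → after 1×micro: 3; S1 reads c1=3 → after 2×micro: 3 ⇒ (c0=3, c1=3)
macro 2: S0 reads c1=3 → after 1×micro: 4; S1 reads c1=3 → after 2×micro: 3 ⇒ (c0=4, c1=3)
macro 3: S0 reads c1=3 → after 1×micro: 2; S1 reads c1=3 → after 2×micro: 3 ⇒ (c0=2, c1=3)
macro 4: S0 reads c1=3 → after 1×micro: 3; S1 reads c1=3 → after 2×micro: 3 ⇒ (c0=3, c1=3)
macro 5: S0 reads c1=3 → after 1×micro: 4; S1 reads c1=3 → after 2×micro: 3 ⇒ (c0=4, c1=3)
macro 6: S0 reads c1=3 → after 1×micro: 2; S1 reads c1=3 → after 2×micro: 3 ⇒ (c0=2, c1=3)
macro 7: S0 reads c1=3 → after 1×micro: 3; S1 reads c1=3 → after 2×micro: 3 ⇒ (c0=3, c1=3)
macro 8: S0 reads c1=3 → after 1×micro: 4; S1 reads c1=3 → after 2×micro: 3 ⇒ (c0=4, c1=3)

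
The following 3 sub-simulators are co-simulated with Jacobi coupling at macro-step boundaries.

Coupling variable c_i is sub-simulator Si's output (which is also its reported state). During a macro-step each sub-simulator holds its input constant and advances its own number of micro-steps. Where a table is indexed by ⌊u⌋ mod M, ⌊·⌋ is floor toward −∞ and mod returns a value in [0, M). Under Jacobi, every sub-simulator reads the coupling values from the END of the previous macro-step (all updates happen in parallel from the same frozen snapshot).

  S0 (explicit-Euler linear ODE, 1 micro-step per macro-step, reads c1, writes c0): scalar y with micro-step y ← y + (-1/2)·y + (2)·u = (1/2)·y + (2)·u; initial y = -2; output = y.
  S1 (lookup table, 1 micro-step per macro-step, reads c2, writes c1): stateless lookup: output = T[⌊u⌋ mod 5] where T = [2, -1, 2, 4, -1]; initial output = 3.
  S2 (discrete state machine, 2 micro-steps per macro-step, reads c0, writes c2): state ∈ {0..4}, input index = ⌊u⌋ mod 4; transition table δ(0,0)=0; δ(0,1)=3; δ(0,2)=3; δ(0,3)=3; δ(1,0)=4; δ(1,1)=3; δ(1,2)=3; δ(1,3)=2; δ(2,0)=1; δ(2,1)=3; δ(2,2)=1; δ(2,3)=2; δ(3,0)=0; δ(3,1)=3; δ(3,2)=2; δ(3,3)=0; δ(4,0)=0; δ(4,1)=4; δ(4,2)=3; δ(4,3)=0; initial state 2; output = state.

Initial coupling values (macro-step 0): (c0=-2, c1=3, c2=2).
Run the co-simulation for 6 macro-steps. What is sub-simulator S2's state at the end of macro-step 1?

macro 1: S0 reads c1=3 → after 1×micro: 5; S1 reads c2=2 → after 1×micro: 2; S2 reads c0=-2 → after 2×micro: 3 ⇒ (c0=5, c1=2, c2=3)
macro 2: S0 reads c1=2 → after 1×micro: 13/2; S1 reads c2=3 → after 1×micro: 4; S2 reads c0=5 → after 2×micro: 3 ⇒ (c0=13/2, c1=4, c2=3)
macro 3: S0 reads c1=4 → after 1×micro: 45/4; S1 reads c2=3 → after 1×micro: 4; S2 reads c0=13/2 → after 2×micro: 1 ⇒ (c0=45/4, c1=4, c2=1)
macro 4: S0 reads c1=4 → after 1×micro: 109/8; S1 reads c2=1 → after 1×micro: -1; S2 reads c0=45/4 → after 2×micro: 2 ⇒ (c0=109/8, c1=-1, c2=2)
macro 5: S0 reads c1=-1 → after 1×micro: 77/16; S1 reads c2=2 → after 1×micro: 2; S2 reads c0=109/8 → after 2×micro: 3 ⇒ (c0=77/16, c1=2, c2=3)
macro 6: S0 reads c1=2 → after 1×micro: 205/32; S1 reads c2=3 → after 1×micro: 4; S2 reads c0=77/16 → after 2×micro: 0 ⇒ (c0=205/32, c1=4, c2=0)

S2 state at macro-step 1 = 3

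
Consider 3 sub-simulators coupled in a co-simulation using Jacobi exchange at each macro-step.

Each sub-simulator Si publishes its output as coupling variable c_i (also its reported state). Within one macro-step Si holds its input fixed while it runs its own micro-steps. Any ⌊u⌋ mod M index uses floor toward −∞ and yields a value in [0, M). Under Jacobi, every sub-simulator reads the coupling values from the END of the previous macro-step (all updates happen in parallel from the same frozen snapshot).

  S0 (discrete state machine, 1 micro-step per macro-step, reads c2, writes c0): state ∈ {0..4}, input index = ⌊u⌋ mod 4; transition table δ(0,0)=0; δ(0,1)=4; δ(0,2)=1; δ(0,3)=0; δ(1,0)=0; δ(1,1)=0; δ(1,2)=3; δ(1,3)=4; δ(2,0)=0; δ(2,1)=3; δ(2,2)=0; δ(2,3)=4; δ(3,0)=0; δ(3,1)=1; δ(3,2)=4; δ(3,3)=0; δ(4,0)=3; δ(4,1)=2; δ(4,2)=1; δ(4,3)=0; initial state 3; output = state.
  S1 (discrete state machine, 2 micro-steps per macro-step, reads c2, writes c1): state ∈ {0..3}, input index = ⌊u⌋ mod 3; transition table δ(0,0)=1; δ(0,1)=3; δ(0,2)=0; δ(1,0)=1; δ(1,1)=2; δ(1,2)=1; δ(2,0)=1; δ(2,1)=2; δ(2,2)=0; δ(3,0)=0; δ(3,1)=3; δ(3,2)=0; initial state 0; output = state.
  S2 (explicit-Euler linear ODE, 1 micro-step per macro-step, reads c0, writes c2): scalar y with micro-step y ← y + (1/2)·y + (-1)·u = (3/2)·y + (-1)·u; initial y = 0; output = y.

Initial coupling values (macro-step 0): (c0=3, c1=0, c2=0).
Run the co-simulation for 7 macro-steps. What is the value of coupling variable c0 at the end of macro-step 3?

macro 1: S0 reads c2=0 → after 1×micro: 0; S1 reads c2=0 → after 2×micro: 1; S2 reads c0=3 → after 1×micro: -3 ⇒ (c0=0, c1=1, c2=-3)
macro 2: S0 reads c2=-3 → after 1×micro: 4; S1 reads c2=-3 → after 2×micro: 1; S2 reads c0=0 → after 1×micro: -9/2 ⇒ (c0=4, c1=1, c2=-9/2)
macro 3: S0 reads c2=-9/2 → after 1×micro: 0; S1 reads c2=-9/2 → after 2×micro: 2; S2 reads c0=4 → after 1×micro: -43/4 ⇒ (c0=0, c1=2, c2=-43/4)
macro 4: S0 reads c2=-43/4 → after 1×micro: 4; S1 reads c2=-43/4 → after 2×micro: 2; S2 reads c0=0 → after 1×micro: -129/8 ⇒ (c0=4, c1=2, c2=-129/8)
macro 5: S0 reads c2=-129/8 → after 1×micro: 0; S1 reads c2=-129/8 → after 2×micro: 2; S2 reads c0=4 → after 1×micro: -451/16 ⇒ (c0=0, c1=2, c2=-451/16)
macro 6: S0 reads c2=-451/16 → after 1×micro: 0; S1 reads c2=-451/16 → after 2×micro: 2; S2 reads c0=0 → after 1×micro: -1353/32 ⇒ (c0=0, c1=2, c2=-1353/32)
macro 7: S0 reads c2=-1353/32 → after 1×micro: 4; S1 reads c2=-1353/32 → after 2×micro: 0; S2 reads c0=0 → after 1×micro: -4059/64 ⇒ (c0=4, c1=0, c2=-4059/64)

c0 at macro-step 3 = 0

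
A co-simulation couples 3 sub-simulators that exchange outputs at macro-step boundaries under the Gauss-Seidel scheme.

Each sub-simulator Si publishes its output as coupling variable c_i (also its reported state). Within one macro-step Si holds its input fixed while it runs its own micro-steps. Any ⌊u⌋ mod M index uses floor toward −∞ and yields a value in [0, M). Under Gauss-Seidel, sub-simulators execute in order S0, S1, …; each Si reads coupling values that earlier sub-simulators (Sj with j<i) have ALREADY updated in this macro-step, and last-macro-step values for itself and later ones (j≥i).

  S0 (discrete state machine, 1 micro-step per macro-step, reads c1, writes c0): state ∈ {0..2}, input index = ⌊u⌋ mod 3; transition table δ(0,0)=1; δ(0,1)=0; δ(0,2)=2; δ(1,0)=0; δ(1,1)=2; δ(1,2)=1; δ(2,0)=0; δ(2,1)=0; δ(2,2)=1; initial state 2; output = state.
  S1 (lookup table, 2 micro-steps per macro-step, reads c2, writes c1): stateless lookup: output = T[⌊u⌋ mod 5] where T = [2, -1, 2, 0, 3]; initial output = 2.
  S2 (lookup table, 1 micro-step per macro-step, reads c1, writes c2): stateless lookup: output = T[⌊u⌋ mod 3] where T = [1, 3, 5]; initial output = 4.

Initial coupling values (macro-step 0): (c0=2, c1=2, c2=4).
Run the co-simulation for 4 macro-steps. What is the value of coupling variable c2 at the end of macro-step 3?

c2 at macro-step 3 = 5

macro 1: S0 reads c1=2 → after 1×micro: 1; S1 reads c2=4 → after 2×micro: 3; S2 reads c1=3 → after 1×micro: 1 ⇒ (c0=1, c1=3, c2=1)
macro 2: S0 reads c1=3 → after 1×micro: 0; S1 reads c2=1 → after 2×micro: -1; S2 reads c1=-1 → after 1×micro: 5 ⇒ (c0=0, c1=-1, c2=5)
macro 3: S0 reads c1=-1 → after 1×micro: 2; S1 reads c2=5 → after 2×micro: 2; S2 reads c1=2 → after 1×micro: 5 ⇒ (c0=2, c1=2, c2=5)
macro 4: S0 reads c1=2 → after 1×micro: 1; S1 reads c2=5 → after 2×micro: 2; S2 reads c1=2 → after 1×micro: 5 ⇒ (c0=1, c1=2, c2=5)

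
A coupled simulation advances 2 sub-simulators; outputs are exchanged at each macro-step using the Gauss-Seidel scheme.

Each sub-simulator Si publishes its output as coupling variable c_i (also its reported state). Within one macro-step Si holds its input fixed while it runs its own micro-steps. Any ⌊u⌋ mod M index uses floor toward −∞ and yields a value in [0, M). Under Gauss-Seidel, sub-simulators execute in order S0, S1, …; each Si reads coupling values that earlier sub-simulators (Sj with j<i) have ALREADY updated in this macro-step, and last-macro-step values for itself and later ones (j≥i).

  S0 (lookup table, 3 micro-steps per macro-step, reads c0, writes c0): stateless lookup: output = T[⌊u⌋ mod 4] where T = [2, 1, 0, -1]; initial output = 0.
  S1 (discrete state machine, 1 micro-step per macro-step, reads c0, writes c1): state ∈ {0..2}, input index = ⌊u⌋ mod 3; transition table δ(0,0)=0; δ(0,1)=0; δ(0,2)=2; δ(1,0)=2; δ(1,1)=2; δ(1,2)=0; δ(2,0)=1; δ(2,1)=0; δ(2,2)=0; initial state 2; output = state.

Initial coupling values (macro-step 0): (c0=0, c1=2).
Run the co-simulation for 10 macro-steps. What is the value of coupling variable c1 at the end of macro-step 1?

c1 at macro-step 1 = 0

macro 1: S0 reads c0=0 → after 3×micro: 2; S1 reads c0=2 → after 1×micro: 0 ⇒ (c0=2, c1=0)
macro 2: S0 reads c0=2 → after 3×micro: 0; S1 reads c0=0 → after 1×micro: 0 ⇒ (c0=0, c1=0)
macro 3: S0 reads c0=0 → after 3×micro: 2; S1 reads c0=2 → after 1×micro: 2 ⇒ (c0=2, c1=2)
macro 4: S0 reads c0=2 → after 3×micro: 0; S1 reads c0=0 → after 1×micro: 1 ⇒ (c0=0, c1=1)
macro 5: S0 reads c0=0 → after 3×micro: 2; S1 reads c0=2 → after 1×micro: 0 ⇒ (c0=2, c1=0)
macro 6: S0 reads c0=2 → after 3×micro: 0; S1 reads c0=0 → after 1×micro: 0 ⇒ (c0=0, c1=0)
macro 7: S0 reads c0=0 → after 3×micro: 2; S1 reads c0=2 → after 1×micro: 2 ⇒ (c0=2, c1=2)
macro 8: S0 reads c0=2 → after 3×micro: 0; S1 reads c0=0 → after 1×micro: 1 ⇒ (c0=0, c1=1)
macro 9: S0 reads c0=0 → after 3×micro: 2; S1 reads c0=2 → after 1×micro: 0 ⇒ (c0=2, c1=0)
macro 10: S0 reads c0=2 → after 3×micro: 0; S1 reads c0=0 → after 1×micro: 0 ⇒ (c0=0, c1=0)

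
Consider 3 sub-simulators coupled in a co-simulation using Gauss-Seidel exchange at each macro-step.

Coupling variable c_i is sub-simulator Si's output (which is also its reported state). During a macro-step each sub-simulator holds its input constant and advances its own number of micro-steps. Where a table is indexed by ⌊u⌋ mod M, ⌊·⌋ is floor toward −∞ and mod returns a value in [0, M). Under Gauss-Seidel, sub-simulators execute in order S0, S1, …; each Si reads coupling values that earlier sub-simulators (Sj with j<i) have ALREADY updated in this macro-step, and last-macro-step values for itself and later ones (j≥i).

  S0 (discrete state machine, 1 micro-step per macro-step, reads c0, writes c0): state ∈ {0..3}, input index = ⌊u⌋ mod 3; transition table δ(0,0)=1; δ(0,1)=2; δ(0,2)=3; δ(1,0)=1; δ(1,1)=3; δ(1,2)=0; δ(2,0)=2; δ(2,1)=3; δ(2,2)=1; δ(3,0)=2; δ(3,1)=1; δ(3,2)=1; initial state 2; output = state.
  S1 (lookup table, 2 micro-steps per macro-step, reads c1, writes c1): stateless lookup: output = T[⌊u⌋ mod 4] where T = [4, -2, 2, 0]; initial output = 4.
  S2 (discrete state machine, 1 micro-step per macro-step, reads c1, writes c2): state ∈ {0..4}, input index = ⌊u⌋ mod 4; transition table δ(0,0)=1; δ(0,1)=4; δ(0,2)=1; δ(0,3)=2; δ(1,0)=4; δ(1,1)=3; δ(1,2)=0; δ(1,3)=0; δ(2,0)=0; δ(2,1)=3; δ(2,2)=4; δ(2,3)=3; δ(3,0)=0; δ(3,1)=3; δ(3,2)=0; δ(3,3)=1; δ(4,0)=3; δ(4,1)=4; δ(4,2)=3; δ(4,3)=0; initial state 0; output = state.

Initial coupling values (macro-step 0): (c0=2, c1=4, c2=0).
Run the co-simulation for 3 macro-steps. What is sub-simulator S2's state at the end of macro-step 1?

macro 1: S0 reads c0=2 → after 1×micro: 1; S1 reads c1=4 → after 2×micro: 4; S2 reads c1=4 → after 1×micro: 1 ⇒ (c0=1, c1=4, c2=1)
macro 2: S0 reads c0=1 → after 1×micro: 3; S1 reads c1=4 → after 2×micro: 4; S2 reads c1=4 → after 1×micro: 4 ⇒ (c0=3, c1=4, c2=4)
macro 3: S0 reads c0=3 → after 1×micro: 2; S1 reads c1=4 → after 2×micro: 4; S2 reads c1=4 → after 1×micro: 3 ⇒ (c0=2, c1=4, c2=3)

S2 state at macro-step 1 = 1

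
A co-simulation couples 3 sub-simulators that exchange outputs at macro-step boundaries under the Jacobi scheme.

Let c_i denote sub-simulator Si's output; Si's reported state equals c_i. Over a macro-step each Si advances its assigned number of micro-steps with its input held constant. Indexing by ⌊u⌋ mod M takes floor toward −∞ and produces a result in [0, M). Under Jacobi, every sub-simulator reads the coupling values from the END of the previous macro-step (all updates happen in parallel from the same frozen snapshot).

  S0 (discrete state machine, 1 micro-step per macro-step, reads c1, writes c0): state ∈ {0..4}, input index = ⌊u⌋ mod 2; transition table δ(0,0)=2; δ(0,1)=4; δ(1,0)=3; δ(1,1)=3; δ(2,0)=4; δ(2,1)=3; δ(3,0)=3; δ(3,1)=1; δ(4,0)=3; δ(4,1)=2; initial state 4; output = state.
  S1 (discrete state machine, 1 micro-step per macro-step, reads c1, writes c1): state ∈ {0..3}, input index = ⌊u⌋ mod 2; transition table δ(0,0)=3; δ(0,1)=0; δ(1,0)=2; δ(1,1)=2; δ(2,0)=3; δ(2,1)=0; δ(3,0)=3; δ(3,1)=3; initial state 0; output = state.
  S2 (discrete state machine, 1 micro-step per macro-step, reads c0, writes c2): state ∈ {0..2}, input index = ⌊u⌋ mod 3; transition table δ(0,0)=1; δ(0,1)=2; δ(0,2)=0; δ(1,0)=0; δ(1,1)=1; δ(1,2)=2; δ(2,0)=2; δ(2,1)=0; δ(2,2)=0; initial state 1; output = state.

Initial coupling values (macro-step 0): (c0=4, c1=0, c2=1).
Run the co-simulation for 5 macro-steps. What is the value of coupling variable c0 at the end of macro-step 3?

macro 1: S0 reads c1=0 → after 1×micro: 3; S1 reads c1=0 → after 1×micro: 3; S2 reads c0=4 → after 1×micro: 1 ⇒ (c0=3, c1=3, c2=1)
macro 2: S0 reads c1=3 → after 1×micro: 1; S1 reads c1=3 → after 1×micro: 3; S2 reads c0=3 → after 1×micro: 0 ⇒ (c0=1, c1=3, c2=0)
macro 3: S0 reads c1=3 → after 1×micro: 3; S1 reads c1=3 → after 1×micro: 3; S2 reads c0=1 → after 1×micro: 2 ⇒ (c0=3, c1=3, c2=2)
macro 4: S0 reads c1=3 → after 1×micro: 1; S1 reads c1=3 → after 1×micro: 3; S2 reads c0=3 → after 1×micro: 2 ⇒ (c0=1, c1=3, c2=2)
macro 5: S0 reads c1=3 → after 1×micro: 3; S1 reads c1=3 → after 1×micro: 3; S2 reads c0=1 → after 1×micro: 0 ⇒ (c0=3, c1=3, c2=0)

c0 at macro-step 3 = 3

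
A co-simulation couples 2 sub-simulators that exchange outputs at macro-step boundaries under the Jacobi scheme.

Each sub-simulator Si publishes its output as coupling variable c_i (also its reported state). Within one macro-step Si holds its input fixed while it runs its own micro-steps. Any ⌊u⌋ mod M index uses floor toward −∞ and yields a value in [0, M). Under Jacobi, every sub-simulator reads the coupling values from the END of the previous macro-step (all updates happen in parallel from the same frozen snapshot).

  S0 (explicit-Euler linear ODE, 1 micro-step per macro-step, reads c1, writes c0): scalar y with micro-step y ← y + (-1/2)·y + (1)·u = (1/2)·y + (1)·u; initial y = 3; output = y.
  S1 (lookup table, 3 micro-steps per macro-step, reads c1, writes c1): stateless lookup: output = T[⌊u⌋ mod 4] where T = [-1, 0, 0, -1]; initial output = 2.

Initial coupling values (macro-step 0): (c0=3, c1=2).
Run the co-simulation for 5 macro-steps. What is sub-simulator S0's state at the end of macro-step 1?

macro 1: S0 reads c1=2 → after 1×micro: 7/2; S1 reads c1=2 → after 3×micro: 0 ⇒ (c0=7/2, c1=0)
macro 2: S0 reads c1=0 → after 1×micro: 7/4; S1 reads c1=0 → after 3×micro: -1 ⇒ (c0=7/4, c1=-1)
macro 3: S0 reads c1=-1 → after 1×micro: -1/8; S1 reads c1=-1 → after 3×micro: -1 ⇒ (c0=-1/8, c1=-1)
macro 4: S0 reads c1=-1 → after 1×micro: -17/16; S1 reads c1=-1 → after 3×micro: -1 ⇒ (c0=-17/16, c1=-1)
macro 5: S0 reads c1=-1 → after 1×micro: -49/32; S1 reads c1=-1 → after 3×micro: -1 ⇒ (c0=-49/32, c1=-1)

S0 state at macro-step 1 = 7/2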